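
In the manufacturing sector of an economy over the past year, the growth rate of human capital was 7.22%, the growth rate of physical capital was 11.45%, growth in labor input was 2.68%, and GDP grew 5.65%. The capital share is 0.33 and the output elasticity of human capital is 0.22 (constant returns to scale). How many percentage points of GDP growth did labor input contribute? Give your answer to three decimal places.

1.206

Labor's share = 1 − 0.33 − 0.22 = 0.45.
Contribution = share × growth = 0.45 × 2.68 = 1.206 pp.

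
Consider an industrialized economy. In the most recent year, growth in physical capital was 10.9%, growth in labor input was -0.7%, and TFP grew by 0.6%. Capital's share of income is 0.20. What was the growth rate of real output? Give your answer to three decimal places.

Real output growth was 2.220%.

Labor's share = 1 − 0.2 = 0.8.
Physical capital: 0.2 × 10.9 = 2.18 pp.
Labor input: 0.8 × (-0.7) = -0.56 pp.
Output growth = 0.6 + 1.62 = 2.22%.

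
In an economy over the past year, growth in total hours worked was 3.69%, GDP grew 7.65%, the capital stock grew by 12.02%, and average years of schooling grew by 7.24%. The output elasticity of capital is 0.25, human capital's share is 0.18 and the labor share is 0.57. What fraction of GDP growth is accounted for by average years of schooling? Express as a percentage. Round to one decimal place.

Average years of schooling accounted for 17.0% of growth.

Average years of schooling contributed 0.18 × 7.24 = 1.3032 pp.
Share of growth = 1.3032 / 7.65 × 100 = 17.035%.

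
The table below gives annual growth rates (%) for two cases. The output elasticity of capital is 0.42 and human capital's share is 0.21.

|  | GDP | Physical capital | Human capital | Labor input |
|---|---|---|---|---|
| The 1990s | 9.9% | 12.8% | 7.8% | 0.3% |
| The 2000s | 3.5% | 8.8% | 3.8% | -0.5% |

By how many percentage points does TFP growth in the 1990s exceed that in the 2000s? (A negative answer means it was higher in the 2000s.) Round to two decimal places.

3.58 percentage points

Labor's share = 1 − 0.42 − 0.21 = 0.37.
The 1990s: TFP = 9.9 − 5.376 − 1.638 − 0.111 = 2.775%.
The 2000s: TFP = 3.5 − 3.696 − 0.798 + 0.185 = -0.809%.
Difference = 2.775 − (-0.809) = 3.584 pp.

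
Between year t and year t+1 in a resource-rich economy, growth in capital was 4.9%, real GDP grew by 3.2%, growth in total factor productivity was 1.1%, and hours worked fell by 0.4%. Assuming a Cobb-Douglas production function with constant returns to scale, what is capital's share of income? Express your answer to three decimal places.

gY = gA + α·gK + (1−α)·gL, so gY − gA − gL = α(gK − gL).
3.2 − 1.1 + 0.4 = α × (4.9 − (-0.4)).
2.5 = 5.3 α, so α = 0.4717.

α = 0.472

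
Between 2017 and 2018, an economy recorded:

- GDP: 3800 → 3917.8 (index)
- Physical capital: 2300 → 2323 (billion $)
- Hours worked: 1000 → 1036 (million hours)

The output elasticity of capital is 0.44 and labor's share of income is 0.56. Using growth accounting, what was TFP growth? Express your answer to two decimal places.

GDP growth = (3917.8 − 3800) / 3800 = 3.1%.
Physical capital growth = (2323 − 2300) / 2300 = 1%.
Hours worked growth = (1036 − 1000) / 1000 = 3.6%.
Labor's share = 1 − 0.44 = 0.56.
Physical capital: 0.44 × 1 = 0.44 pp.
Hours worked: 0.56 × 3.6 = 2.016 pp.
TFP growth = 3.1 − 2.456 = 0.644%.

TFP grew 0.64%.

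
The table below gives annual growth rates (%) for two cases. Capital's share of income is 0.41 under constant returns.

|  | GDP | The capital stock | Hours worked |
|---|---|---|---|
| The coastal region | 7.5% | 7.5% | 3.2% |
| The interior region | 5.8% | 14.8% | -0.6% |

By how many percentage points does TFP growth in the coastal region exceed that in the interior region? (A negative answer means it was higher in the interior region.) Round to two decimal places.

2.45 percentage points

Labor's share = 1 − 0.41 = 0.59.
The coastal region: TFP = 7.5 − 3.075 − 1.888 = 2.537%.
The interior region: TFP = 5.8 − 6.068 + 0.354 = 0.086%.
Difference = 2.537 − (0.086) = 2.451 pp.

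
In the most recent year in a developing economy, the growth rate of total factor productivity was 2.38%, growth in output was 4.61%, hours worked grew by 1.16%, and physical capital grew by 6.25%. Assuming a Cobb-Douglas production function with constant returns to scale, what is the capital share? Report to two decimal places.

gY = gA + α·gK + (1−α)·gL, so gY − gA − gL = α(gK − gL).
4.61 − 2.38 − 1.16 = α × (6.25 − 1.16).
1.07 = 5.09 α, so α = 0.2102.

The capital share is 0.21.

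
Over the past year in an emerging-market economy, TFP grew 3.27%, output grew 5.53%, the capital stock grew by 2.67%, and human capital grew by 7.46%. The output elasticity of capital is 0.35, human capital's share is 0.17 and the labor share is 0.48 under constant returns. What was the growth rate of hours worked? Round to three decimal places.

Labor's share = 1 − 0.35 − 0.17 = 0.48.
gY = gA + 0.35×2.67 + 0.17×7.46 + 0.48×g.
0.48×g = 5.53 − 3.27 − 2.2027 = 0.0573.
g = 0.0573 / 0.48 = 0.11938%.

Hours worked growth was 0.119%.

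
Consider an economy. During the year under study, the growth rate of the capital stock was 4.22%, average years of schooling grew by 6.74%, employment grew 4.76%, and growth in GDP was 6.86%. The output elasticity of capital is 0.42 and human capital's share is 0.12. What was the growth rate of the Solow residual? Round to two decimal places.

Labor's share = 1 − 0.42 − 0.12 = 0.46.
The capital stock: 0.42 × 4.22 = 1.7724 pp.
Average years of schooling: 0.12 × 6.74 = 0.8088 pp.
Employment: 0.46 × 4.76 = 2.1896 pp.
TFP growth = 6.86 − 4.7708 = 2.0892%.

2.09%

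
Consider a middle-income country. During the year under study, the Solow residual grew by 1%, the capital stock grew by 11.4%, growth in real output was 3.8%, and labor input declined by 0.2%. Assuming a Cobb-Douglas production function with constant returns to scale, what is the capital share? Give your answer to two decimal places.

0.26

gY = gA + α·gK + (1−α)·gL, so gY − gA − gL = α(gK − gL).
3.8 − 1 + 0.2 = α × (11.4 − (-0.2)).
3 = 11.6 α, so α = 0.2586.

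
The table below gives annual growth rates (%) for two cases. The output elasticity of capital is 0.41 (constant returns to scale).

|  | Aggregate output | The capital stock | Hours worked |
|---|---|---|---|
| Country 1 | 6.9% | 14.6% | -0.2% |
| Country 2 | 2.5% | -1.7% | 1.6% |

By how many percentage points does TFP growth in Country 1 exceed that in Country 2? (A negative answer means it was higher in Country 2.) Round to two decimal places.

Labor's share = 1 − 0.41 = 0.59.
Country 1: TFP = 6.9 − 5.986 + 0.118 = 1.032%.
Country 2: TFP = 2.5 + 0.697 − 0.944 = 2.253%.
Difference = 1.032 − (2.253) = -1.221 pp.

-1.22 percentage points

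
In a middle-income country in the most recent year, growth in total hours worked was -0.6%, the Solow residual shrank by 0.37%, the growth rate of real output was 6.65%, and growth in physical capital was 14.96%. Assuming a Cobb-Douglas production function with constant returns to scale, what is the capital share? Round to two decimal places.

gY = gA + α·gK + (1−α)·gL, so gY − gA − gL = α(gK − gL).
6.65 + 0.37 + 0.6 = α × (14.96 − (-0.6)).
7.62 = 15.56 α, so α = 0.4897.

The capital share is 0.49.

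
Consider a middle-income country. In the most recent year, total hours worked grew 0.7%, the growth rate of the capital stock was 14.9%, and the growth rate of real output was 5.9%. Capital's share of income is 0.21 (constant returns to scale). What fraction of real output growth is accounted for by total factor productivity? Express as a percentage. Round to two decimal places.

37.59%

Labor's share = 1 − 0.21 = 0.79.
The capital stock: 0.21 × 14.9 = 3.129 pp.
Total hours worked: 0.79 × 0.7 = 0.553 pp.
TFP growth = 5.9 − 3.682 = 2.218%.
TFP share of growth = 2.218 / 5.9 × 100 = 37.5932%.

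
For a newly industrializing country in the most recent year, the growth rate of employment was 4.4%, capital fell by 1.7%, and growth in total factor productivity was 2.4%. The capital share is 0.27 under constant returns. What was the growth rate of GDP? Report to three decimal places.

5.153%

Labor's share = 1 − 0.27 = 0.73.
Capital: 0.27 × (-1.7) = -0.459 pp.
Employment: 0.73 × 4.4 = 3.212 pp.
Output growth = 2.4 + 2.753 = 5.153%.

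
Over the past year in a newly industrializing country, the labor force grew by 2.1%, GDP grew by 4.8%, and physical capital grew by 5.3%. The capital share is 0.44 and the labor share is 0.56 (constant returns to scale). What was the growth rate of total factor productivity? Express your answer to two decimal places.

Labor's share = 1 − 0.44 = 0.56.
Physical capital: 0.44 × 5.3 = 2.332 pp.
The labor force: 0.56 × 2.1 = 1.176 pp.
TFP growth = 4.8 − 3.508 = 1.292%.

1.29%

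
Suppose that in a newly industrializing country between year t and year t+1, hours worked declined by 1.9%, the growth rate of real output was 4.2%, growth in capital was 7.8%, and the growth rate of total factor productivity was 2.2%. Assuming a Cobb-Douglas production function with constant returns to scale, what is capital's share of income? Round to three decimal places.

Capital's share of income is 0.402.

gY = gA + α·gK + (1−α)·gL, so gY − gA − gL = α(gK − gL).
4.2 − 2.2 + 1.9 = α × (7.8 − (-1.9)).
3.9 = 9.7 α, so α = 0.40206.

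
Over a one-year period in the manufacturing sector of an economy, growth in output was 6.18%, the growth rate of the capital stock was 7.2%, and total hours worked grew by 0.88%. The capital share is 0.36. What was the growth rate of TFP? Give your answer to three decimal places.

3.025%

Labor's share = 1 − 0.36 = 0.64.
The capital stock: 0.36 × 7.2 = 2.592 pp.
Total hours worked: 0.64 × 0.88 = 0.5632 pp.
TFP growth = 6.18 − 3.1552 = 3.0248%.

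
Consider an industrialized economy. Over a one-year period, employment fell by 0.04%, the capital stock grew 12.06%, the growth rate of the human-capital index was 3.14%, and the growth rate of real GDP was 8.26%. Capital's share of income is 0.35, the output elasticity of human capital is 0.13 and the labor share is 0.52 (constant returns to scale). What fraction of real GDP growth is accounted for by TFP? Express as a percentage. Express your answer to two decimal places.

Labor's share = 1 − 0.35 − 0.13 = 0.52.
The capital stock: 0.35 × 12.06 = 4.221 pp.
The human-capital index: 0.13 × 3.14 = 0.4082 pp.
Employment: 0.52 × (-0.04) = -0.0208 pp.
TFP growth = 8.26 − 4.6084 = 3.6516%.
TFP share of growth = 3.6516 / 8.26 × 100 = 44.2082%.

44.21%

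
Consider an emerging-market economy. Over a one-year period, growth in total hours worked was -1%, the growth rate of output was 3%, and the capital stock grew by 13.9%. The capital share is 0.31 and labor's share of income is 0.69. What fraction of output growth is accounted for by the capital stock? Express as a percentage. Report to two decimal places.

The capital stock contributed 0.31 × 13.9 = 4.309 pp.
Share of growth = 4.309 / 3 × 100 = 143.6333%.

The capital stock accounted for 143.63% of growth.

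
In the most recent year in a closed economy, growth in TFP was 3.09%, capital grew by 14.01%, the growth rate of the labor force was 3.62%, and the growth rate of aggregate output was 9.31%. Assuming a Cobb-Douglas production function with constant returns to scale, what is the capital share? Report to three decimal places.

α = 0.250

gY = gA + α·gK + (1−α)·gL, so gY − gA − gL = α(gK − gL).
9.31 − 3.09 − 3.62 = α × (14.01 − 3.62).
2.6 = 10.39 α, so α = 0.25024.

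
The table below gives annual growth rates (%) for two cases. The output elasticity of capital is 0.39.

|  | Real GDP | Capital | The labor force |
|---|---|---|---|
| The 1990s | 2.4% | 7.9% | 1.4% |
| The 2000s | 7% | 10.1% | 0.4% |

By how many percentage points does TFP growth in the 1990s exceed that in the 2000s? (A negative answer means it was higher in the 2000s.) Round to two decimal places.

-4.35 percentage points

Labor's share = 1 − 0.39 = 0.61.
The 1990s: TFP = 2.4 − 3.081 − 0.854 = -1.535%.
The 2000s: TFP = 7 − 3.939 − 0.244 = 2.817%.
Difference = -1.535 − (2.817) = -4.352 pp.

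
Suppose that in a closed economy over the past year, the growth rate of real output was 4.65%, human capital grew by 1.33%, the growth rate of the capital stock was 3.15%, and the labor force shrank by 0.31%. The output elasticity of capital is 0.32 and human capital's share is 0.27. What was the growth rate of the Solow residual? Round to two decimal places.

Labor's share = 1 − 0.32 − 0.27 = 0.41.
The capital stock: 0.32 × 3.15 = 1.008 pp.
Human capital: 0.27 × 1.33 = 0.3591 pp.
The labor force: 0.41 × (-0.31) = -0.1271 pp.
TFP growth = 4.65 − 1.24 = 3.41%.

The Solow residual grew 3.41%.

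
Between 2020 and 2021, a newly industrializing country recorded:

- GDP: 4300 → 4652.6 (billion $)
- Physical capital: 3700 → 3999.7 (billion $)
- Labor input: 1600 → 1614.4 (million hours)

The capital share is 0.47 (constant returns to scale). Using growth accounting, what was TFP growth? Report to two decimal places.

3.92%

GDP growth = (4652.6 − 4300) / 4300 = 8.2%.
Physical capital growth = (3999.7 − 3700) / 3700 = 8.1%.
Labor input growth = (1614.4 − 1600) / 1600 = 0.9%.
Labor's share = 1 − 0.47 = 0.53.
Physical capital: 0.47 × 8.1 = 3.807 pp.
Labor input: 0.53 × 0.9 = 0.477 pp.
TFP growth = 8.2 − 4.284 = 3.916%.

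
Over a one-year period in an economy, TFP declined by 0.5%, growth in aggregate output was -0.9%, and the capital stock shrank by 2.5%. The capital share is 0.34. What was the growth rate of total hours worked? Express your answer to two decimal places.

Labor's share = 1 − 0.34 = 0.66.
gY = gA + 0.34×(-2.5) + 0.66×g.
0.66×g = -0.9 + 0.5 + 0.85 = 0.45.
g = 0.45 / 0.66 = 0.6818%.

0.68%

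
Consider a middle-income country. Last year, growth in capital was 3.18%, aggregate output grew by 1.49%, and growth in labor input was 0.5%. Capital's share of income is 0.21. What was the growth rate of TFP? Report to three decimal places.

0.427%

Labor's share = 1 − 0.21 = 0.79.
Capital: 0.21 × 3.18 = 0.6678 pp.
Labor input: 0.79 × 0.5 = 0.395 pp.
TFP growth = 1.49 − 1.0628 = 0.4272%.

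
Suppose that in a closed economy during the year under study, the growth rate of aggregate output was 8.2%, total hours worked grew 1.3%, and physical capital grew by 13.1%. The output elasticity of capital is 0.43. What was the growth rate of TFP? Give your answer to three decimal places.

Labor's share = 1 − 0.43 = 0.57.
Physical capital: 0.43 × 13.1 = 5.633 pp.
Total hours worked: 0.57 × 1.3 = 0.741 pp.
TFP growth = 8.2 − 6.374 = 1.826%.

1.826%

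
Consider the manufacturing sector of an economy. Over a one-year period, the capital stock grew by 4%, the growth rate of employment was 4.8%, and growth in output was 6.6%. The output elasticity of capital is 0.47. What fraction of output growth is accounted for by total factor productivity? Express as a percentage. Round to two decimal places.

32.97%

Labor's share = 1 − 0.47 = 0.53.
The capital stock: 0.47 × 4 = 1.88 pp.
Employment: 0.53 × 4.8 = 2.544 pp.
TFP growth = 6.6 − 4.424 = 2.176%.
TFP share of growth = 2.176 / 6.6 × 100 = 32.9697%.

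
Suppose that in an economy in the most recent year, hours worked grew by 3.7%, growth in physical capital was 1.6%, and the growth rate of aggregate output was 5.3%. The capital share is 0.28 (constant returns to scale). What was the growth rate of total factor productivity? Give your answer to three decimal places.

Labor's share = 1 − 0.28 = 0.72.
Physical capital: 0.28 × 1.6 = 0.448 pp.
Hours worked: 0.72 × 3.7 = 2.664 pp.
TFP growth = 5.3 − 3.112 = 2.188%.

2.188%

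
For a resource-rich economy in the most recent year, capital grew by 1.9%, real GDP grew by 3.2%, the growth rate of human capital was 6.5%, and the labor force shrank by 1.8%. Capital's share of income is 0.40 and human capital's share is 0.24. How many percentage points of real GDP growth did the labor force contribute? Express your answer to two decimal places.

Labor's share = 1 − 0.4 − 0.24 = 0.36.
Contribution = share × growth = 0.36 × (-1.8) = -0.648 pp.

-0.65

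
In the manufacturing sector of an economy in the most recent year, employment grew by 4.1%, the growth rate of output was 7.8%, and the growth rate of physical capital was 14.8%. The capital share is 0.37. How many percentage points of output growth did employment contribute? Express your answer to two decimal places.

Labor's share = 1 − 0.37 = 0.63.
Contribution = share × growth = 0.63 × 4.1 = 2.583 pp.

2.58 percentage points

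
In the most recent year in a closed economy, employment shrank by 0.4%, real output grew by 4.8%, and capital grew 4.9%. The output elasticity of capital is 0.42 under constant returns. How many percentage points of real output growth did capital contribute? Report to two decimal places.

2.06 percentage points

Contribution = share × growth = 0.42 × 4.9 = 2.058 pp.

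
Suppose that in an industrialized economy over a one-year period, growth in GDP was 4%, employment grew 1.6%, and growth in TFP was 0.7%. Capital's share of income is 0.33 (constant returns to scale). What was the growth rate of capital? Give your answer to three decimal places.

6.752%

Labor's share = 1 − 0.33 = 0.67.
gY = gA + 0.67×1.6 + 0.33×g.
0.33×g = 4 − 0.7 − 1.072 = 2.228.
g = 2.228 / 0.33 = 6.75152%.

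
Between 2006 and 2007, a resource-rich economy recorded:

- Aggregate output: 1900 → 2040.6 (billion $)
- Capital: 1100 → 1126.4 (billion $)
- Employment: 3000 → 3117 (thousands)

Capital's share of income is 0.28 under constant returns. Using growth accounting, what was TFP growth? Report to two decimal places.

Aggregate output growth = (2040.6 − 1900) / 1900 = 7.4%.
Capital growth = (1126.4 − 1100) / 1100 = 2.4%.
Employment growth = (3117 − 3000) / 3000 = 3.9%.
Labor's share = 1 − 0.28 = 0.72.
Capital: 0.28 × 2.4 = 0.672 pp.
Employment: 0.72 × 3.9 = 2.808 pp.
TFP growth = 7.4 − 3.48 = 3.92%.

3.92%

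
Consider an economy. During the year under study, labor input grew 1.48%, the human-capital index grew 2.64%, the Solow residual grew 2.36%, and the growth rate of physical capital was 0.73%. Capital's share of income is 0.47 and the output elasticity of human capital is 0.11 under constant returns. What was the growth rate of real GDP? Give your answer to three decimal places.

Real GDP growth was 3.615%.

Labor's share = 1 − 0.47 − 0.11 = 0.42.
Physical capital: 0.47 × 0.73 = 0.3431 pp.
The human-capital index: 0.11 × 2.64 = 0.2904 pp.
Labor input: 0.42 × 1.48 = 0.6216 pp.
Output growth = 2.36 + 1.2551 = 3.6151%.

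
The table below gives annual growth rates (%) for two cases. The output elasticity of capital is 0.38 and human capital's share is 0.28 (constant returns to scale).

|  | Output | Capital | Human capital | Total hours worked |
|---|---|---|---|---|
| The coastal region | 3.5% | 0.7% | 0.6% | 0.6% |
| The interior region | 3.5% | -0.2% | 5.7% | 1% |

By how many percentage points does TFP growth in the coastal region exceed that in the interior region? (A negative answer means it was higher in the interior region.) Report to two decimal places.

Labor's share = 1 − 0.38 − 0.28 = 0.34.
The coastal region: TFP = 3.5 − 0.266 − 0.168 − 0.204 = 2.862%.
The interior region: TFP = 3.5 + 0.076 − 1.596 − 0.34 = 1.64%.
Difference = 2.862 − (1.64) = 1.222 pp.

1.22 percentage points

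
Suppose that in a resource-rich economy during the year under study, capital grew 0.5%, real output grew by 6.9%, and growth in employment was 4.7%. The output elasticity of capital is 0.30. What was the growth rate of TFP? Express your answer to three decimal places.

3.460%

Labor's share = 1 − 0.3 = 0.7.
Capital: 0.3 × 0.5 = 0.15 pp.
Employment: 0.7 × 4.7 = 3.29 pp.
TFP growth = 6.9 − 3.44 = 3.46%.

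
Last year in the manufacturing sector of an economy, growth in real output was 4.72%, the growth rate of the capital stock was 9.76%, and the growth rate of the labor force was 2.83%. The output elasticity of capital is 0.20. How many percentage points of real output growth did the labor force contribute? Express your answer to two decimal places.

2.26 percentage points

Labor's share = 1 − 0.2 = 0.8.
Contribution = share × growth = 0.8 × 2.83 = 2.264 pp.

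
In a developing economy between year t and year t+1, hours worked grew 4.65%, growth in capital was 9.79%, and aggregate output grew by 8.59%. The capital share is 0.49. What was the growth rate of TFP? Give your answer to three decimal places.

Labor's share = 1 − 0.49 = 0.51.
Capital: 0.49 × 9.79 = 4.7971 pp.
Hours worked: 0.51 × 4.65 = 2.3715 pp.
TFP growth = 8.59 − 7.1686 = 1.4214%.

1.421%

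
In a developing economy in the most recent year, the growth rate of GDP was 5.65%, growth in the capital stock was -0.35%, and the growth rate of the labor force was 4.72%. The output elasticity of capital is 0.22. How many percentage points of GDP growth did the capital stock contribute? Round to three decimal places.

-0.077

Contribution = share × growth = 0.22 × (-0.35) = -0.077 pp.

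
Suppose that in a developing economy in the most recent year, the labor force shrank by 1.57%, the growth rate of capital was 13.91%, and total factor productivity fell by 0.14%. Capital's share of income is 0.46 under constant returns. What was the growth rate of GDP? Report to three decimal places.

GDP grew 5.411%.

Labor's share = 1 − 0.46 = 0.54.
Capital: 0.46 × 13.91 = 6.3986 pp.
The labor force: 0.54 × (-1.57) = -0.8478 pp.
Output growth = -0.14 + 5.5508 = 5.4108%.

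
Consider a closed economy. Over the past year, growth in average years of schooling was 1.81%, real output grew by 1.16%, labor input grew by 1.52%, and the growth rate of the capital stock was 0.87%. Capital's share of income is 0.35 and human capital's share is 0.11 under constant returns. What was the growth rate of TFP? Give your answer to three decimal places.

Labor's share = 1 − 0.35 − 0.11 = 0.54.
The capital stock: 0.35 × 0.87 = 0.3045 pp.
Average years of schooling: 0.11 × 1.81 = 0.1991 pp.
Labor input: 0.54 × 1.52 = 0.8208 pp.
TFP growth = 1.16 − 1.3244 = -0.1644%.

-0.164%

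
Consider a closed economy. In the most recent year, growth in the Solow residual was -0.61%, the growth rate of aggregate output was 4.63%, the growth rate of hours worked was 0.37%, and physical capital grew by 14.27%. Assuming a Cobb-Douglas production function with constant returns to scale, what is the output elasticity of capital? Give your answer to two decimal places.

The output elasticity of capital is 0.35.

gY = gA + α·gK + (1−α)·gL, so gY − gA − gL = α(gK − gL).
4.63 + 0.61 − 0.37 = α × (14.27 − 0.37).
4.87 = 13.9 α, so α = 0.3504.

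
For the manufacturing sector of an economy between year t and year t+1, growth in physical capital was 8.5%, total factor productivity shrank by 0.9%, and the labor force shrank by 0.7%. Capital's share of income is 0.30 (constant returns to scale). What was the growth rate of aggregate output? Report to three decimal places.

Labor's share = 1 − 0.3 = 0.7.
Physical capital: 0.3 × 8.5 = 2.55 pp.
The labor force: 0.7 × (-0.7) = -0.49 pp.
Output growth = -0.9 + 2.06 = 1.16%.

1.160%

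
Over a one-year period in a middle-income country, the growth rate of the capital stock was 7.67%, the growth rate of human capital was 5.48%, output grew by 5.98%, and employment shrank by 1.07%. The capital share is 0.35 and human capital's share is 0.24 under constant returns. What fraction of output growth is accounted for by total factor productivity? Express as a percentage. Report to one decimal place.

Total factor productivity accounted for 40.5% of growth.

Labor's share = 1 − 0.35 − 0.24 = 0.41.
The capital stock: 0.35 × 7.67 = 2.6845 pp.
Human capital: 0.24 × 5.48 = 1.3152 pp.
Employment: 0.41 × (-1.07) = -0.4387 pp.
TFP growth = 5.98 − 3.561 = 2.419%.
TFP share of growth = 2.419 / 5.98 × 100 = 40.452%.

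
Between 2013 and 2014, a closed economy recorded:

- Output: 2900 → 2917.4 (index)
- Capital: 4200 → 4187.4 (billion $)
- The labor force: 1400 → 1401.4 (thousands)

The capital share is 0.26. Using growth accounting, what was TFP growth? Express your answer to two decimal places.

0.60%

Output growth = (2917.4 − 2900) / 2900 = 0.6%.
Capital growth = (4187.4 − 4200) / 4200 = -0.3%.
The labor force growth = (1401.4 − 1400) / 1400 = 0.1%.
Labor's share = 1 − 0.26 = 0.74.
Capital: 0.26 × (-0.3) = -0.078 pp.
The labor force: 0.74 × 0.1 = 0.074 pp.
TFP growth = 0.6 + 0.004 = 0.604%.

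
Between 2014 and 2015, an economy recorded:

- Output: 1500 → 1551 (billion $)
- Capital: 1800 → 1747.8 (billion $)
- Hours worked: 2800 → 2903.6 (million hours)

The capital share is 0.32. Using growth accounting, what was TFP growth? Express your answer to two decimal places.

1.81%

Output growth = (1551 − 1500) / 1500 = 3.4%.
Capital growth = (1747.8 − 1800) / 1800 = -2.9%.
Hours worked growth = (2903.6 − 2800) / 2800 = 3.7%.
Labor's share = 1 − 0.32 = 0.68.
Capital: 0.32 × (-2.9) = -0.928 pp.
Hours worked: 0.68 × 3.7 = 2.516 pp.
TFP growth = 3.4 − 1.588 = 1.812%.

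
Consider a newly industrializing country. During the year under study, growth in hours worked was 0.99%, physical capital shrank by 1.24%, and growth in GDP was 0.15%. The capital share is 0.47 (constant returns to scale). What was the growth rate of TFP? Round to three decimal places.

Labor's share = 1 − 0.47 = 0.53.
Physical capital: 0.47 × (-1.24) = -0.5828 pp.
Hours worked: 0.53 × 0.99 = 0.5247 pp.
TFP growth = 0.15 + 0.0581 = 0.2081%.

0.208%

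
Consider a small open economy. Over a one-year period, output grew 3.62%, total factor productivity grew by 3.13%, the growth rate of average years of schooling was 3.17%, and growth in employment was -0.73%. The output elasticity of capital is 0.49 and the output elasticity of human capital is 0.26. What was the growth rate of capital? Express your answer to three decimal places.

-0.310%

Labor's share = 1 − 0.49 − 0.26 = 0.25.
gY = gA + 0.26×3.17 + 0.25×(-0.73) + 0.49×g.
0.49×g = 3.62 − 3.13 − 0.6417 = -0.1517.
g = -0.1517 / 0.49 = -0.30959%.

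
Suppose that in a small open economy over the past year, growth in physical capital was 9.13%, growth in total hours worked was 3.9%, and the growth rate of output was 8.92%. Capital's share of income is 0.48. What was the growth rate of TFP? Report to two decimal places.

TFP growth was 2.51%.

Labor's share = 1 − 0.48 = 0.52.
Physical capital: 0.48 × 9.13 = 4.3824 pp.
Total hours worked: 0.52 × 3.9 = 2.028 pp.
TFP growth = 8.92 − 6.4104 = 2.5096%.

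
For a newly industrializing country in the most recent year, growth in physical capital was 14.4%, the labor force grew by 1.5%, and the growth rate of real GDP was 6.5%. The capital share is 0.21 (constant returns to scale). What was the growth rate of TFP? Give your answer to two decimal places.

Labor's share = 1 − 0.21 = 0.79.
Physical capital: 0.21 × 14.4 = 3.024 pp.
The labor force: 0.79 × 1.5 = 1.185 pp.
TFP growth = 6.5 − 4.209 = 2.291%.

2.29%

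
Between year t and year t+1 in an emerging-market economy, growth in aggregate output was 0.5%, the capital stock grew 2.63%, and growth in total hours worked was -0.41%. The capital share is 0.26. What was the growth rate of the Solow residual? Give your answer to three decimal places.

Labor's share = 1 − 0.26 = 0.74.
The capital stock: 0.26 × 2.63 = 0.6838 pp.
Total hours worked: 0.74 × (-0.41) = -0.3034 pp.
TFP growth = 0.5 − 0.3804 = 0.1196%.

0.120%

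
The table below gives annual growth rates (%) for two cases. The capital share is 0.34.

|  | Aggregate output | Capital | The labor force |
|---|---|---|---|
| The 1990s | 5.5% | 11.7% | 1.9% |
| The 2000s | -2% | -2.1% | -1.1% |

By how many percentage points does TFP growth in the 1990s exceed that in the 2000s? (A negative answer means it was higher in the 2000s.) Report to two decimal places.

Labor's share = 1 − 0.34 = 0.66.
The 1990s: TFP = 5.5 − 3.978 − 1.254 = 0.268%.
The 2000s: TFP = -2 + 0.714 + 0.726 = -0.56%.
Difference = 0.268 − (-0.56) = 0.828 pp.

0.83 percentage points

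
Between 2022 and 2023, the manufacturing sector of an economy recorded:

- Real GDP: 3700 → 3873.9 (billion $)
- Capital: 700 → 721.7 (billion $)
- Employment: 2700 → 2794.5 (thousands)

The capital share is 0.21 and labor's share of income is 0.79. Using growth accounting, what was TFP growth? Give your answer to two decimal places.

1.28%

Real GDP growth = (3873.9 − 3700) / 3700 = 4.7%.
Capital growth = (721.7 − 700) / 700 = 3.1%.
Employment growth = (2794.5 − 2700) / 2700 = 3.5%.
Labor's share = 1 − 0.21 = 0.79.
Capital: 0.21 × 3.1 = 0.651 pp.
Employment: 0.79 × 3.5 = 2.765 pp.
TFP growth = 4.7 − 3.416 = 1.284%.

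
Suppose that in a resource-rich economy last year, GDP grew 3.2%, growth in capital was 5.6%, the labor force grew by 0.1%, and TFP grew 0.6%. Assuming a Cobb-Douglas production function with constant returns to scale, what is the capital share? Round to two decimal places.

The capital share is 0.45.

gY = gA + α·gK + (1−α)·gL, so gY − gA − gL = α(gK − gL).
3.2 − 0.6 − 0.1 = α × (5.6 − 0.1).
2.5 = 5.5 α, so α = 0.4545.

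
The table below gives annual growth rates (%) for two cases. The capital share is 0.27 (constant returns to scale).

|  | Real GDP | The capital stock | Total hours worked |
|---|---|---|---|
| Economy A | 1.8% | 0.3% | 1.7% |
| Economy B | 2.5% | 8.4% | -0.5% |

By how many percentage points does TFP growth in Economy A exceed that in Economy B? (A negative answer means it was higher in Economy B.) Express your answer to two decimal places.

Labor's share = 1 − 0.27 = 0.73.
Economy A: TFP = 1.8 − 0.081 − 1.241 = 0.478%.
Economy B: TFP = 2.5 − 2.268 + 0.365 = 0.597%.
Difference = 0.478 − (0.597) = -0.119 pp.

-0.12 percentage points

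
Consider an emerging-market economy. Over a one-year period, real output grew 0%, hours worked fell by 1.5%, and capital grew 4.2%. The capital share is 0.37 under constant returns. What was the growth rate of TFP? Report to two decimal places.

Labor's share = 1 − 0.37 = 0.63.
Capital: 0.37 × 4.2 = 1.554 pp.
Hours worked: 0.63 × (-1.5) = -0.945 pp.
TFP growth = 0 − 0.609 = -0.609%.

-0.61%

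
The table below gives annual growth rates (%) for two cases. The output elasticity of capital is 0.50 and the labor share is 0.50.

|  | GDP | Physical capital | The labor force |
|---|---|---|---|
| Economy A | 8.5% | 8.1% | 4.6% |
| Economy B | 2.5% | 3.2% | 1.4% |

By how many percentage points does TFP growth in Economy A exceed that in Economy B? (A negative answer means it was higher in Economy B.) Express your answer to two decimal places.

Labor's share = 1 − 0.5 = 0.5.
Economy A: TFP = 8.5 − 4.05 − 2.3 = 2.15%.
Economy B: TFP = 2.5 − 1.6 − 0.7 = 0.2%.
Difference = 2.15 − (0.2) = 1.95 pp.

1.95 percentage points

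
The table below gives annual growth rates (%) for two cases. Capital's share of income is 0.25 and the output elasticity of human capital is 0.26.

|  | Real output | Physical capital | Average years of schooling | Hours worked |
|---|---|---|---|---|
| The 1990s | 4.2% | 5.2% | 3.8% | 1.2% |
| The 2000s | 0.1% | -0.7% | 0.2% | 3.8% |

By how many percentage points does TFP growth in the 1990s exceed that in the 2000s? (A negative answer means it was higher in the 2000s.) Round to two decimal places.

Labor's share = 1 − 0.25 − 0.26 = 0.49.
The 1990s: TFP = 4.2 − 1.3 − 0.988 − 0.588 = 1.324%.
The 2000s: TFP = 0.1 + 0.175 − 0.052 − 1.862 = -1.639%.
Difference = 1.324 − (-1.639) = 2.963 pp.

2.96 percentage points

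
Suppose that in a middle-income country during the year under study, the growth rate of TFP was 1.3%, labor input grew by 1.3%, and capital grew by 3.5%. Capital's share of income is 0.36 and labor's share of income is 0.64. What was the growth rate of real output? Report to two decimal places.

Labor's share = 1 − 0.36 = 0.64.
Capital: 0.36 × 3.5 = 1.26 pp.
Labor input: 0.64 × 1.3 = 0.832 pp.
Output growth = 1.3 + 2.092 = 3.392%.

3.39%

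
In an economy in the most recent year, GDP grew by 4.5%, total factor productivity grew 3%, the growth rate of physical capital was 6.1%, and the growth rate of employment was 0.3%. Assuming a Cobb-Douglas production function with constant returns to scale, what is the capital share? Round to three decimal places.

The capital share is 0.207.

gY = gA + α·gK + (1−α)·gL, so gY − gA − gL = α(gK − gL).
4.5 − 3 − 0.3 = α × (6.1 − 0.3).
1.2 = 5.8 α, so α = 0.2069.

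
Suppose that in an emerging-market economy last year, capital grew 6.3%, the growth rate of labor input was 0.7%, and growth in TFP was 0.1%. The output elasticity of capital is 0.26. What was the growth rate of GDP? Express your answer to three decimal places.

2.256%

Labor's share = 1 − 0.26 = 0.74.
Capital: 0.26 × 6.3 = 1.638 pp.
Labor input: 0.74 × 0.7 = 0.518 pp.
Output growth = 0.1 + 2.156 = 2.256%.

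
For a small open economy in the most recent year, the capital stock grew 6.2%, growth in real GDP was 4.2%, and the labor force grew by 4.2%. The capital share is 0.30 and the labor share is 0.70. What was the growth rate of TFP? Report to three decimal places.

Labor's share = 1 − 0.3 = 0.7.
The capital stock: 0.3 × 6.2 = 1.86 pp.
The labor force: 0.7 × 4.2 = 2.94 pp.
TFP growth = 4.2 − 4.8 = -0.6%.

-0.600%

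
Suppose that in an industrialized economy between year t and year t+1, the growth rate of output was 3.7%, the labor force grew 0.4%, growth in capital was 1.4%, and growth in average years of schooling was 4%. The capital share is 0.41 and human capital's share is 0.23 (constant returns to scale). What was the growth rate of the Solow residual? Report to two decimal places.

Labor's share = 1 − 0.41 − 0.23 = 0.36.
Capital: 0.41 × 1.4 = 0.574 pp.
Average years of schooling: 0.23 × 4 = 0.92 pp.
The labor force: 0.36 × 0.4 = 0.144 pp.
TFP growth = 3.7 − 1.638 = 2.062%.

2.06%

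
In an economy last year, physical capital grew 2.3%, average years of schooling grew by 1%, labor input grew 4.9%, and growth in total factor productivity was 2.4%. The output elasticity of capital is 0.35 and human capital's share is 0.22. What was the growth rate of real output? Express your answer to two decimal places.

Real output growth was 5.53%.

Labor's share = 1 − 0.35 − 0.22 = 0.43.
Physical capital: 0.35 × 2.3 = 0.805 pp.
Average years of schooling: 0.22 × 1 = 0.22 pp.
Labor input: 0.43 × 4.9 = 2.107 pp.
Output growth = 2.4 + 3.132 = 5.532%.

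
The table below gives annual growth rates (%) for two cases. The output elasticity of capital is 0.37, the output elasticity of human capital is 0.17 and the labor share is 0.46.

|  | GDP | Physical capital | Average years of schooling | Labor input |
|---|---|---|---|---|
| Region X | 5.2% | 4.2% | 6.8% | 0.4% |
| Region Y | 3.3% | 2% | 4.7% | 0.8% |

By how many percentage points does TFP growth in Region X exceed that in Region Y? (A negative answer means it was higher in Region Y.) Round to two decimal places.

0.91 percentage points

Labor's share = 1 − 0.37 − 0.17 = 0.46.
Region X: TFP = 5.2 − 1.554 − 1.156 − 0.184 = 2.306%.
Region Y: TFP = 3.3 − 0.74 − 0.799 − 0.368 = 1.393%.
Difference = 2.306 − (1.393) = 0.913 pp.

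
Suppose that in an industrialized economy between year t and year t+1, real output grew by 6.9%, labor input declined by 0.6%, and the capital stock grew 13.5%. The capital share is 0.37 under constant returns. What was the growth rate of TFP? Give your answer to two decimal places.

Labor's share = 1 − 0.37 = 0.63.
The capital stock: 0.37 × 13.5 = 4.995 pp.
Labor input: 0.63 × (-0.6) = -0.378 pp.
TFP growth = 6.9 − 4.617 = 2.283%.

2.28%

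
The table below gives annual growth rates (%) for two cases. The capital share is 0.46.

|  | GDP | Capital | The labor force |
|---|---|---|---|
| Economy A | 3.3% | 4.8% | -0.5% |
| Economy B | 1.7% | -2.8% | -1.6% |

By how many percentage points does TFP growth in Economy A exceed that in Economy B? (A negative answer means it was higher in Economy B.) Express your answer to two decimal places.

-2.49 percentage points

Labor's share = 1 − 0.46 = 0.54.
Economy A: TFP = 3.3 − 2.208 + 0.27 = 1.362%.
Economy B: TFP = 1.7 + 1.288 + 0.864 = 3.852%.
Difference = 1.362 − (3.852) = -2.49 pp.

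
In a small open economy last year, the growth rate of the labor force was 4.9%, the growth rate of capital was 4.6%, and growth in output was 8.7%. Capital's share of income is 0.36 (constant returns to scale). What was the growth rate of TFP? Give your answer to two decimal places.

TFP growth was 3.91%.

Labor's share = 1 − 0.36 = 0.64.
Capital: 0.36 × 4.6 = 1.656 pp.
The labor force: 0.64 × 4.9 = 3.136 pp.
TFP growth = 8.7 − 4.792 = 3.908%.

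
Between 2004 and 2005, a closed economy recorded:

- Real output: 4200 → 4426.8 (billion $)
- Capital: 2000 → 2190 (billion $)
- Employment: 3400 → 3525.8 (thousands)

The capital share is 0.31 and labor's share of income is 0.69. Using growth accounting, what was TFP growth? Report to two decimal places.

-0.10%

Real output growth = (4426.8 − 4200) / 4200 = 5.4%.
Capital growth = (2190 − 2000) / 2000 = 9.5%.
Employment growth = (3525.8 − 3400) / 3400 = 3.7%.
Labor's share = 1 − 0.31 = 0.69.
Capital: 0.31 × 9.5 = 2.945 pp.
Employment: 0.69 × 3.7 = 2.553 pp.
TFP growth = 5.4 − 5.498 = -0.098%.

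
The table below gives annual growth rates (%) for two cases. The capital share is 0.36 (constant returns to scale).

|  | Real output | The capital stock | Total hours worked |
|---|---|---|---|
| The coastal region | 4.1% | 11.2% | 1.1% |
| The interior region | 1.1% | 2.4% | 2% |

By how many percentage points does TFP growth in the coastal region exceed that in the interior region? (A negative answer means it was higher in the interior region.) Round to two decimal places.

0.41 percentage points

Labor's share = 1 − 0.36 = 0.64.
The coastal region: TFP = 4.1 − 4.032 − 0.704 = -0.636%.
The interior region: TFP = 1.1 − 0.864 − 1.28 = -1.044%.
Difference = -0.636 − (-1.044) = 0.408 pp.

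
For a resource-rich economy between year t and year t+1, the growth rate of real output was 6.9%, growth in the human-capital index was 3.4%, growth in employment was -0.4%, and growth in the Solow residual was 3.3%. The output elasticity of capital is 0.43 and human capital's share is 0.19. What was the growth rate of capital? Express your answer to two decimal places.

Capital grew 7.22%.

Labor's share = 1 − 0.43 − 0.19 = 0.38.
gY = gA + 0.19×3.4 + 0.38×(-0.4) + 0.43×g.
0.43×g = 6.9 − 3.3 − 0.494 = 3.106.
g = 3.106 / 0.43 = 7.2233%.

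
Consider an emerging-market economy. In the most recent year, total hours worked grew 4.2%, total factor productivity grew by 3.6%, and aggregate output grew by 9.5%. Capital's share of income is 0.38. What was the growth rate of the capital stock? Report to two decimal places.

8.67%

Labor's share = 1 − 0.38 = 0.62.
gY = gA + 0.62×4.2 + 0.38×g.
0.38×g = 9.5 − 3.6 − 2.604 = 3.296.
g = 3.296 / 0.38 = 8.6737%.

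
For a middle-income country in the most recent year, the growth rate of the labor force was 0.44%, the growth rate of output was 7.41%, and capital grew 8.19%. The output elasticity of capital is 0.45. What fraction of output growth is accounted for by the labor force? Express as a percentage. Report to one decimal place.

Labor's share = 1 − 0.45 = 0.55.
The labor force contributed 0.55 × 0.44 = 0.242 pp.
Share of growth = 0.242 / 7.41 × 100 = 3.266%.

The labor force accounted for 3.3% of growth.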